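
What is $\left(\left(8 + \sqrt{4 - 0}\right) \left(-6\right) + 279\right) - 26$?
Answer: $193$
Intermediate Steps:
$\left(\left(8 + \sqrt{4 - 0}\right) \left(-6\right) + 279\right) - 26 = \left(\left(8 + \sqrt{4 + 0}\right) \left(-6\right) + 279\right) - 26 = \left(\left(8 + \sqrt{4}\right) \left(-6\right) + 279\right) - 26 = \left(\left(8 + 2\right) \left(-6\right) + 279\right) - 26 = \left(10 \left(-6\right) + 279\right) - 26 = \left(-60 + 279\right) - 26 = 219 - 26 = 193$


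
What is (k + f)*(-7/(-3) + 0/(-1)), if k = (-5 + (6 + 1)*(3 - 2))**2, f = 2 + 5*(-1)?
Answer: 7/3 ≈ 2.3333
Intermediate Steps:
f = -3 (f = 2 - 5 = -3)
k = 4 (k = (-5 + 7*1)**2 = (-5 + 7)**2 = 2**2 = 4)
(k + f)*(-7/(-3) + 0/(-1)) = (4 - 3)*(-7/(-3) + 0/(-1)) = 1*(-7*(-1/3) + 0*(-1)) = 1*(7/3 + 0) = 1*(7/3) = 7/3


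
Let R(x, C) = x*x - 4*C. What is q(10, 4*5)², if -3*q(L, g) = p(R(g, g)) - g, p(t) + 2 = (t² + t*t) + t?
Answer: 4673909956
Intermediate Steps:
R(x, C) = x² - 4*C
p(t) = -2 + t + 2*t² (p(t) = -2 + ((t² + t*t) + t) = -2 + ((t² + t²) + t) = -2 + (2*t² + t) = -2 + (t + 2*t²) = -2 + t + 2*t²)
q(L, g) = ⅔ - 2*(g² - 4*g)²/3 - g²/3 + 5*g/3 (q(L, g) = -((-2 + (g² - 4*g) + 2*(g² - 4*g)²) - g)/3 = -((-2 + g² - 4*g + 2*(g² - 4*g)²) - g)/3 = -(-2 + g² - 5*g + 2*(g² - 4*g)²)/3 = ⅔ - 2*(g² - 4*g)²/3 - g²/3 + 5*g/3)
q(10, 4*5)² = (⅔ - (4*5)²/3 + 5*(4*5)/3 - 2*(4*5)²*(-4 + 4*5)²/3)² = (⅔ - ⅓*20² + (5/3)*20 - ⅔*20²*(-4 + 20)²)² = (⅔ - ⅓*400 + 100/3 - ⅔*400*16²)² = (⅔ - 400/3 + 100/3 - ⅔*400*256)² = (⅔ - 400/3 + 100/3 - 204800/3)² = (-68366)² = 4673909956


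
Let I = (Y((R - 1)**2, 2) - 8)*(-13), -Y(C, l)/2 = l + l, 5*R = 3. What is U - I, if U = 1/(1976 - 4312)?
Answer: -485889/2336 ≈ -208.00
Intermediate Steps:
R = 3/5 (R = (1/5)*3 = 3/5 ≈ 0.60000)
Y(C, l) = -4*l (Y(C, l) = -2*(l + l) = -4*l)
U = -1/2336 (U = 1/(-2336) = -1/2336 ≈ -0.00042808)
I = 208 (I = (-4*2 - 8)*(-13) = (-8 - 8)*(-13) = -16*(-13) = 208)
U - I = -1/2336 - 1*208 = -1/2336 - 208 = -485889/2336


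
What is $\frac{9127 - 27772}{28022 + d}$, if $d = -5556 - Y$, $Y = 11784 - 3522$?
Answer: $- \frac{18645}{14204} \approx -1.3127$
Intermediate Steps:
$Y = 8262$
$d = -13818$ ($d = -5556 - 8262 = -13818$)
$\frac{9127 - 27772}{28022 + d} = \frac{9127 - 27772}{28022 - 13818} = - \frac{18645}{14204}$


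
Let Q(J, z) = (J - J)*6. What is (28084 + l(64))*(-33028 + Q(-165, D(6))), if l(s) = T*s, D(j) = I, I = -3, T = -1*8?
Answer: -910648016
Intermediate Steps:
T = -8
D(j) = -3
Q(J, z) = 0 (Q(J, z) = 0*6 = 0)
l(s) = -8*s
(28084 + l(64))*(-33028 + Q(-165, D(6))) = (28084 - 8*64)*(-33028 + 0) = (28084 - 512)*(-33028) = 27572*(-33028) = -910648016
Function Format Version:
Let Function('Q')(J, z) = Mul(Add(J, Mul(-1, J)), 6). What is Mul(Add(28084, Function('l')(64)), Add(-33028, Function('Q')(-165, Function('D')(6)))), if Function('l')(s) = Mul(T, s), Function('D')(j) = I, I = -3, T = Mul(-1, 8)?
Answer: -910648016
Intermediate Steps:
T = -8
Function('D')(j) = -3
Function('Q')(J, z) = 0 (Function('Q')(J, z) = Mul(0, 6) = 0)
Function('l')(s) = Mul(-8, s)
Mul(Add(28084, Function('l')(64)), Add(-33028, Function('Q')(-165, Function('D')(6)))) = Mul(Add(28084, Mul(-8, 64)), Add(-33028, 0)) = Mul(Add(28084, -512), -33028) = Mul(27572, -33028) = -910648016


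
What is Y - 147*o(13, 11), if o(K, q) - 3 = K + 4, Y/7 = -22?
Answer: -3094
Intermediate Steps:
Y = -154 (Y = 7*(-22) = -154)
o(K, q) = 7 + K (o(K, q) = 3 + (K + 4) = 3 + (4 + K) = 7 + K)
Y - 147*o(13, 11) = -154 - 147*(7 + 13) = -154 - 147*20 = -154 - 2940 = -3094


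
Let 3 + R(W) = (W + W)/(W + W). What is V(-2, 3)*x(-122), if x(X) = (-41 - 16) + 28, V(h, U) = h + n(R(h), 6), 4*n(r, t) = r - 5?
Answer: 435/4 ≈ 108.75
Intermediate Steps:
R(W) = -2 (R(W) = -3 + (W + W)/(W + W) = -3 + (2*W)/((2*W)) = -3 + (2*W)*(1/(2*W)) = -3 + 1 = -2)
n(r, t) = -5/4 + r/4 (n(r, t) = (r - 5)/4 = (-5 + r)/4 = -5/4 + r/4)
V(h, U) = -7/4 + h (V(h, U) = h + (-5/4 + (1/4)*(-2)) = h + (-5/4 - 1/2) = h - 7/4 = -7/4 + h)
x(X) = -29 (x(X) = -57 + 28 = -29)
V(-2, 3)*x(-122) = (-7/4 - 2)*(-29) = -15/4*(-29) = 435/4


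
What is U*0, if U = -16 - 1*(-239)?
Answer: 0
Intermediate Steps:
U = 223 (U = -16 + 239 = 223)
U*0 = 223*0 = 0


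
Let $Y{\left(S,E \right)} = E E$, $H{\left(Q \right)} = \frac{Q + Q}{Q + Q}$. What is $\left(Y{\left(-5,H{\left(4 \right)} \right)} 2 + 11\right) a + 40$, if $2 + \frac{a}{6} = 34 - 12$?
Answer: $1600$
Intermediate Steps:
$H{\left(Q \right)} = 1$ ($H{\left(Q \right)} = \frac{2 Q}{2 Q} = 2 Q \frac{1}{2 Q} = 1$)
$Y{\left(S,E \right)} = E^{2}$
$a = 120$ ($a = -12 + 6 \left(34 - 12\right) = -12 + 6 \cdot 22 = -12 + 132 = 120$)
$\left(Y{\left(-5,H{\left(4 \right)} \right)} 2 + 11\right) a + 40 = \left(1^{2} \cdot 2 + 11\right) 120 + 40 = \left(1 \cdot 2 + 11\right) 120 + 40 = \left(2 + 11\right) 120 + 40 = 13 \cdot 120 + 40 = 1560 + 40 = 1600$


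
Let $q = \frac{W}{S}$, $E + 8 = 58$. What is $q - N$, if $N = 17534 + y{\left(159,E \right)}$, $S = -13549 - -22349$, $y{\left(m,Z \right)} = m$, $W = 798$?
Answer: $- \frac{77848801}{4400} \approx -17693.0$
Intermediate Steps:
$E = 50$ ($E = -8 + 58 = 50$)
$S = 8800$ ($S = -13549 + 22349 = 8800$)
$N = 17693$ ($N = 17534 + 159 = 17693$)
$q = \frac{399}{4400}$ ($q = \frac{798}{8800} = 798 \cdot \frac{1}{8800} = \frac{399}{4400} \approx 0.090682$)
$q - N = \frac{399}{4400} - 17693 = - \frac{77848801}{4400}$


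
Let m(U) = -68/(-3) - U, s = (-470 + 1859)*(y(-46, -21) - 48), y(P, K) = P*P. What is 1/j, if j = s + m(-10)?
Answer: 3/8617454 ≈ 3.4813e-7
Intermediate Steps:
y(P, K) = P**2
s = 2872452 (s = (-470 + 1859)*((-46)**2 - 48) = 1389*(2116 - 48) = 1389*2068 = 2872452)
m(U) = 68/3 - U (m(U) = -68*(-1/3) - U = 68/3 - U)
j = 8617454/3 (j = 2872452 + (68/3 - 1*(-10)) = 2872452 + (68/3 + 10) = 2872452 + 98/3 = 8617454/3 ≈ 2.8725e+6)
1/j = 1/(8617454/3) = 3/8617454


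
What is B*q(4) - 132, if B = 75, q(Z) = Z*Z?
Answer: 1068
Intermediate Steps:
q(Z) = Z²
B*q(4) - 132 = 75*4² - 132 = 75*16 - 132 = 1200 - 132 = 1068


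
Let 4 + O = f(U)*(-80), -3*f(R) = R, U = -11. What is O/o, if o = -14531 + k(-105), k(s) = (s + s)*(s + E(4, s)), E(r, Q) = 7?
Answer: -892/18147 ≈ -0.049154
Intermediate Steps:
f(R) = -R/3
k(s) = 2*s*(7 + s) (k(s) = (s + s)*(s + 7) = (2*s)*(7 + s) = 2*s*(7 + s))
O = -892/3 (O = -4 - 1/3*(-11)*(-80) = -4 + (11/3)*(-80) = -4 - 880/3 = -892/3 ≈ -297.33)
o = 6049 (o = -14531 + 2*(-105)*(7 - 105) = -14531 + 2*(-105)*(-98) = -14531 + 20580 = 6049)
O/o = -892/3/6049 = -892/3*1/6049 = -892/18147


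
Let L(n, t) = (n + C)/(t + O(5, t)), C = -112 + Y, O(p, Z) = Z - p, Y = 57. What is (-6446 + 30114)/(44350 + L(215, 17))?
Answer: 343186/643155 ≈ 0.53360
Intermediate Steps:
C = -55 (C = -112 + 57 = -55)
L(n, t) = (-55 + n)/(-5 + 2*t) (L(n, t) = (n - 55)/(t + (t - 1*5)) = (-55 + n)/(t + (t - 5)) = (-55 + n)/(t + (-5 + t)) = (-55 + n)/(-5 + 2*t))
(-6446 + 30114)/(44350 + L(215, 17)) = (-6446 + 30114)/(44350 + (-55 + 215)/(-5 + 2*17)) = 23668/(44350 + 160/(-5 + 34)) = 23668/(44350 + 160/29) = 23668/(1286310/29) = 23668*(29/1286310) = 343186/643155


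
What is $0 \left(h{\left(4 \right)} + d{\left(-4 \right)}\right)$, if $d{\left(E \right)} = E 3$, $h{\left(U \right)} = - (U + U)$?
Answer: $0$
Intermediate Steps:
$h{\left(U \right)} = - 2 U$
$d{\left(E \right)} = 3 E$
$0 \left(h{\left(4 \right)} + d{\left(-4 \right)}\right) = 0 \left(\left(-2\right) 4 + 3 \left(-4\right)\right) = 0 \left(-8 - 12\right) = 0 \left(-20\right) = 0$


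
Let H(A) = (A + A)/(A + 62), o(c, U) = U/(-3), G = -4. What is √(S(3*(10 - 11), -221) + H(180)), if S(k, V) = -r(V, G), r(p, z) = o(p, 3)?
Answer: √301/11 ≈ 1.5772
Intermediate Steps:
o(c, U) = -U/3 (o(c, U) = U*(-⅓) = -U/3)
r(p, z) = -1 (r(p, z) = -⅓*3 = -1)
S(k, V) = 1 (S(k, V) = -1*(-1) = 1)
H(A) = 2*A/(62 + A) (H(A) = (2*A)/(62 + A) = 2*A/(62 + A))
√(S(3*(10 - 11), -221) + H(180)) = √(1 + 2*180/(62 + 180)) = √(1 + 2*180/242) = √(1 + 2*180*(1/242)) = √(1 + 180/121) = √(301/121) = √301/11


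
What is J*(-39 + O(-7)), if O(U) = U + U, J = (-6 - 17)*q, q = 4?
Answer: 4876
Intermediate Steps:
J = -92 (J = (-6 - 17)*4 = -23*4 = -92)
O(U) = 2*U
J*(-39 + O(-7)) = -92*(-39 + 2*(-7)) = -92*(-39 - 14) = -92*(-53) = 4876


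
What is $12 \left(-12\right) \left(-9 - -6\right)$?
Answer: $432$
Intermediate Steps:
$12 \left(-12\right) \left(-9 - -6\right) = - 144 \left(-9 + 6\right) = \left(-144\right) \left(-3\right) = 432$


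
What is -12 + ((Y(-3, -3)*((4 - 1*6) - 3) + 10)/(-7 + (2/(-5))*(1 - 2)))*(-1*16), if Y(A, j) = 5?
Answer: -532/11 ≈ -48.364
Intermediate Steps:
-12 + ((Y(-3, -3)*((4 - 1*6) - 3) + 10)/(-7 + (2/(-5))*(1 - 2)))*(-1*16) = -12 + ((5*((4 - 1*6) - 3) + 10)/(-7 + (2/(-5))*(1 - 2)))*(-1*16) = -12 + ((5*((4 - 6) - 3) + 10)/(-7 + (2*(-1/5))*(-1)))*(-16) = -12 + ((5*(-2 - 3) + 10)/(-7 - 2/5*(-1)))*(-16) = -12 + ((5*(-5) + 10)/(-7 + 2/5))*(-16) = -12 + ((-25 + 10)/(-33/5))*(-16) = -12 - 15*(-5/33)*(-16) = -12 + (25/11)*(-16) = -12 - 400/11 = -532/11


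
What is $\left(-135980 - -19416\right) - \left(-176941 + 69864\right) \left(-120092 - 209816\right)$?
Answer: $-35325675480$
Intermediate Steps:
$\left(-135980 - -19416\right) - \left(-176941 + 69864\right) \left(-120092 - 209816\right) = \left(-135980 + 19416\right) - \left(-107077\right) \left(-329908\right) = -116564 - 35325558916 = -35325675480$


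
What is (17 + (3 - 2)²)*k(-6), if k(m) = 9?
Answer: 162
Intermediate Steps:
(17 + (3 - 2)²)*k(-6) = (17 + (3 - 2)²)*9 = (17 + 1²)*9 = (17 + 1)*9 = 18*9 = 162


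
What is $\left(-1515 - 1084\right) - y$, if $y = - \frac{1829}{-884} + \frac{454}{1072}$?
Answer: $- \frac{308162397}{118456} \approx -2601.5$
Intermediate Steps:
$y = \frac{295253}{118456}$ ($y = \left(-1829\right) \left(- \frac{1}{884}\right) + 454 \cdot \frac{1}{1072} = \frac{1829}{884} + \frac{227}{536} = \frac{295253}{118456} \approx 2.4925$)
$\left(-1515 - 1084\right) - y = \left(-1515 - 1084\right) - \frac{295253}{118456} = -2599 - \frac{295253}{118456} = - \frac{308162397}{118456}$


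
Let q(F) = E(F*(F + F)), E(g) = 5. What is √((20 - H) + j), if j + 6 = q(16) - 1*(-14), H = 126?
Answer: I*√93 ≈ 9.6436*I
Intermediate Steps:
q(F) = 5
j = 13 (j = -6 + (5 - 1*(-14)) = -6 + (5 + 14) = -6 + 19 = 13)
√((20 - H) + j) = √((20 - 1*126) + 13) = √((20 - 126) + 13) = √(-106 + 13) = √(-93) = I*√93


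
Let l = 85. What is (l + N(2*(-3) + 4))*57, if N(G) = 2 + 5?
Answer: 5244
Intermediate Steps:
N(G) = 7
(l + N(2*(-3) + 4))*57 = (85 + 7)*57 = 92*57 = 5244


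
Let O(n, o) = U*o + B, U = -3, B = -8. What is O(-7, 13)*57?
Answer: -2679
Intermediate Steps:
O(n, o) = -8 - 3*o (O(n, o) = -3*o - 8 = -8 - 3*o)
O(-7, 13)*57 = (-8 - 3*13)*57 = (-8 - 39)*57 = -47*57 = -2679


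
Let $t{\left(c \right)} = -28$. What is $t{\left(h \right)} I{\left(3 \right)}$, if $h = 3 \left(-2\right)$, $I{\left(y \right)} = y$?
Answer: $-84$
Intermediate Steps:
$h = -6$
$t{\left(h \right)} I{\left(3 \right)} = \left(-28\right) 3 = -84$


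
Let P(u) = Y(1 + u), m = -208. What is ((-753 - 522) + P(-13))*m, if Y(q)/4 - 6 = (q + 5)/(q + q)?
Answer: 779896/3 ≈ 2.5997e+5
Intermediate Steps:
Y(q) = 24 + 2*(5 + q)/q (Y(q) = 24 + 4*((q + 5)/(q + q)) = 24 + 4*((5 + q)/((2*q))) = 24 + 4*((5 + q)*(1/(2*q))) = 24 + 4*((5 + q)/(2*q)) = 24 + 2*(5 + q)/q)
P(u) = 26 + 10/(1 + u)
((-753 - 522) + P(-13))*m = ((-753 - 522) + 2*(18 + 13*(-13))/(1 - 13))*(-208) = (-1275 + 2*(18 - 169)/(-12))*(-208) = (-1275 + 2*(-1/12)*(-151))*(-208) = (-1275 + 151/6)*(-208) = -7499/6*(-208) = 779896/3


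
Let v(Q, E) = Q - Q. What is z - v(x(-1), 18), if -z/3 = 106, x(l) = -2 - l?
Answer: -318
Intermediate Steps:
z = -318 (z = -3*106 = -318)
v(Q, E) = 0
z - v(x(-1), 18) = -318 - 1*0 = -318 + 0 = -318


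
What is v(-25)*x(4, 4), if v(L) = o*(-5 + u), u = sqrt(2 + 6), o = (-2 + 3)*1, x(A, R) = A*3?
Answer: -60 + 24*sqrt(2) ≈ -26.059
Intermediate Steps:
x(A, R) = 3*A
o = 1 (o = 1*1 = 1)
u = 2*sqrt(2) (u = sqrt(8) = 2*sqrt(2) ≈ 2.8284)
v(L) = -5 + 2*sqrt(2) (v(L) = 1*(-5 + 2*sqrt(2)) = -5 + 2*sqrt(2))
v(-25)*x(4, 4) = (-5 + 2*sqrt(2))*(3*4) = (-5 + 2*sqrt(2))*12 = -60 + 24*sqrt(2)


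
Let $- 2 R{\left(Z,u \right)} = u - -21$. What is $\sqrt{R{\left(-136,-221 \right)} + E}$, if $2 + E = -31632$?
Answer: $i \sqrt{31534} \approx 177.58 i$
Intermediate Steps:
$R{\left(Z,u \right)} = - \frac{21}{2} - \frac{u}{2}$ ($R{\left(Z,u \right)} = - \frac{u - -21}{2} = - \frac{u + 21}{2} = - \frac{21 + u}{2} = - \frac{21}{2} - \frac{u}{2}$)
$E = -31634$ ($E = -2 - 31632 = -31634$)
$\sqrt{R{\left(-136,-221 \right)} + E} = \sqrt{\left(- \frac{21}{2} - - \frac{221}{2}\right) - 31634} = \sqrt{\left(- \frac{21}{2} + \frac{221}{2}\right) - 31634} = \sqrt{100 - 31634} = \sqrt{-31534} = i \sqrt{31534}$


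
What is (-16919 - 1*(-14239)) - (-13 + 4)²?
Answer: -2761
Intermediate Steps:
(-16919 - 1*(-14239)) - (-13 + 4)² = (-16919 + 14239) - 1*(-9)² = -2680 - 1*81 = -2680 - 81 = -2761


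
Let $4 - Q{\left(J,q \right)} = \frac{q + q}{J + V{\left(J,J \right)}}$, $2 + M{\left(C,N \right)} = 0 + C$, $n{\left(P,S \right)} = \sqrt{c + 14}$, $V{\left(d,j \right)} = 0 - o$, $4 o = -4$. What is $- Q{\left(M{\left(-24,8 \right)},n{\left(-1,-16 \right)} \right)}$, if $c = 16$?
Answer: $-4 - \frac{2 \sqrt{30}}{25} \approx -4.4382$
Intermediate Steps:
$o = -1$ ($o = \frac{1}{4} \left(-4\right) = -1$)
$V{\left(d,j \right)} = 1$ ($V{\left(d,j \right)} = 0 - -1 = 0 + 1 = 1$)
$n{\left(P,S \right)} = \sqrt{30}$ ($n{\left(P,S \right)} = \sqrt{16 + 14} = \sqrt{30}$)
$M{\left(C,N \right)} = -2 + C$ ($M{\left(C,N \right)} = -2 + \left(0 + C\right) = -2 + C$)
$Q{\left(J,q \right)} = 4 - \frac{2 q}{1 + J}$ ($Q{\left(J,q \right)} = 4 - \frac{q + q}{J + 1} = 4 - \frac{2 q}{1 + J}$)
$- Q{\left(M{\left(-24,8 \right)},n{\left(-1,-16 \right)} \right)} = - \frac{2 \left(2 - \sqrt{30} + 2 \left(-2 - 24\right)\right)}{1 - 26} = - \frac{2 \left(2 - \sqrt{30} + 2 \left(-26\right)\right)}{1 - 26} = - \frac{2 \left(2 - \sqrt{30} - 52\right)}{-25} = - \frac{2 \left(-1\right) \left(-50 - \sqrt{30}\right)}{25} = - (4 + \frac{2 \sqrt{30}}{25}) = -4 - \frac{2 \sqrt{30}}{25}$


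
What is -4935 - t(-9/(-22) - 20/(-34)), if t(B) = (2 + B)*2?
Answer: -923966/187 ≈ -4941.0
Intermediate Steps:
t(B) = 4 + 2*B
-4935 - t(-9/(-22) - 20/(-34)) = -4935 - (4 + 2*(-9/(-22) - 20/(-34))) = -4935 - (4 + 2*(-9*(-1/22) - 20*(-1/34))) = -4935 - (4 + 2*(9/22 + 10/17)) = -4935 - (4 + 2*(373/374)) = -4935 - (4 + 373/187) = -4935 - 1*1121/187 = -4935 - 1121/187 = -923966/187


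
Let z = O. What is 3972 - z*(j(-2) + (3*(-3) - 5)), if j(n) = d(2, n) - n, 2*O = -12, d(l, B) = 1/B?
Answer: 3897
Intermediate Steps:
O = -6 (O = (½)*(-12) = -6)
z = -6
j(n) = 1/n - n
3972 - z*(j(-2) + (3*(-3) - 5)) = 3972 - (-6)*((1/(-2) - 1*(-2)) + (3*(-3) - 5)) = 3972 - (-6)*((-½ + 2) + (-9 - 5)) = 3972 - (-6)*(3/2 - 14) = 3972 - (-6)*(-25)/2 = 3972 - 1*75 = 3972 - 75 = 3897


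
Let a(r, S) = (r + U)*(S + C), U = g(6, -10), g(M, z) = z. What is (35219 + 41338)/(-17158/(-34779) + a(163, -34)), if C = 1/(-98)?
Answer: -260932438494/17733834787 ≈ -14.714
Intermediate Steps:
C = -1/98 ≈ -0.010204
U = -10
a(r, S) = (-10 + r)*(-1/98 + S) (a(r, S) = (r - 10)*(S - 1/98) = (-10 + r)*(-1/98 + S))
(35219 + 41338)/(-17158/(-34779) + a(163, -34)) = (35219 + 41338)/(-17158/(-34779) + (5/49 - 10*(-34) - 1/98*163 - 34*163)) = 76557/(-17158*(-1/34779) + (5/49 + 340 - 163/98 - 5542)) = 76557/(17158/34779 - 509949/98) = 76557/(-17733834787/3408342) = 76557*(-3408342/17733834787) = -260932438494/17733834787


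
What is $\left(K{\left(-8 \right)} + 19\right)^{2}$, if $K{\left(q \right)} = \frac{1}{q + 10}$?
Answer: $\frac{1521}{4} \approx 380.25$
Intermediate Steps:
$K{\left(q \right)} = \frac{1}{10 + q}$
$\left(K{\left(-8 \right)} + 19\right)^{2} = \left(\frac{1}{10 - 8} + 19\right)^{2} = \left(\frac{1}{2} + 19\right)^{2} = \left(\frac{39}{2}\right)^{2} = \frac{1521}{4}$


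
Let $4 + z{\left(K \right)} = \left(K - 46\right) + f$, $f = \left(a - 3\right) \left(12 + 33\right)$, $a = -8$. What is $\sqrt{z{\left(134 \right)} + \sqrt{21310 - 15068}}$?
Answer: $\sqrt{-411 + \sqrt{6242}} \approx 18.221 i$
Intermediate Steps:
$f = -495$ ($f = \left(-8 - 3\right) \left(12 + 33\right) = \left(-11\right) 45 = -495$)
$z{\left(K \right)} = -545 + K$ ($z{\left(K \right)} = -4 + \left(\left(K - 46\right) - 495\right) = -4 + \left(\left(-46 + K\right) - 495\right) = -4 + \left(-541 + K\right) = -545 + K$)
$\sqrt{z{\left(134 \right)} + \sqrt{21310 - 15068}} = \sqrt{\left(-545 + 134\right) + \sqrt{21310 - 15068}} = \sqrt{-411 + \sqrt{6242}}$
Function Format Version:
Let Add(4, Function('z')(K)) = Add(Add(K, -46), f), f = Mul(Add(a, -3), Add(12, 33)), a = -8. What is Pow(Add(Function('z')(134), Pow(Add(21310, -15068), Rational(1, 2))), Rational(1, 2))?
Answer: Pow(Add(-411, Pow(6242, Rational(1, 2))), Rational(1, 2)) ≈ Mul(18.221, I)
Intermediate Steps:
f = -495 (f = Mul(Add(-8, -3), Add(12, 33)) = Mul(-11, 45) = -495)
Function('z')(K) = Add(-545, K) (Function('z')(K) = Add(-4, Add(Add(K, -46), -495)) = Add(-4, Add(Add(-46, K), -495)) = Add(-4, Add(-541, K)) = Add(-545, K))
Pow(Add(Function('z')(134), Pow(Add(21310, -15068), Rational(1, 2))), Rational(1, 2)) = Pow(Add(Add(-545, 134), Pow(Add(21310, -15068), Rational(1, 2))), Rational(1, 2)) = Pow(Add(-411, Pow(6242, Rational(1, 2))), Rational(1, 2))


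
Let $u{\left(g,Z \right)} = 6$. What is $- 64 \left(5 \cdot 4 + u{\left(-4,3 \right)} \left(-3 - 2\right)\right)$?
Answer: $640$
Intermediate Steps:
$- 64 \left(5 \cdot 4 + u{\left(-4,3 \right)} \left(-3 - 2\right)\right) = - 64 \left(5 \cdot 4 + 6 \left(-3 - 2\right)\right) = - 64 \left(20 + 6 \left(-5\right)\right) = - 64 \left(20 - 30\right) = \left(-64\right) \left(-10\right) = 640$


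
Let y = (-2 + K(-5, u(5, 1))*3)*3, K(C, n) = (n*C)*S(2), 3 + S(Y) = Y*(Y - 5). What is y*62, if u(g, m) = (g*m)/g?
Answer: 24738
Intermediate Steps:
u(g, m) = m
S(Y) = -3 + Y*(-5 + Y) (S(Y) = -3 + Y*(Y - 5) = -3 + Y*(-5 + Y))
K(C, n) = -9*C*n (K(C, n) = (n*C)*(-3 + 2² - 5*2) = (C*n)*(-3 + 4 - 10) = (C*n)*(-9) = -9*C*n)
y = 399 (y = (-2 - 9*(-5)*1*3)*3 = (-2 + 45*3)*3 = (-2 + 135)*3 = 133*3 = 399)
y*62 = 399*62 = 24738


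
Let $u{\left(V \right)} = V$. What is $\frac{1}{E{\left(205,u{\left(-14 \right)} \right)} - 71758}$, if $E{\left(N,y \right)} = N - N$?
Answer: $- \frac{1}{71758} \approx -1.3936 \cdot 10^{-5}$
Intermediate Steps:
$E{\left(N,y \right)} = 0$
$\frac{1}{E{\left(205,u{\left(-14 \right)} \right)} - 71758} = \frac{1}{0 - 71758} = \frac{1}{-71758} = - \frac{1}{71758}$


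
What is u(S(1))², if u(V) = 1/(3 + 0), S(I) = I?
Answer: ⅑ ≈ 0.11111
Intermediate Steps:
u(V) = ⅓ (u(V) = 1/3 = ⅓)
u(S(1))² = (⅓)² = ⅑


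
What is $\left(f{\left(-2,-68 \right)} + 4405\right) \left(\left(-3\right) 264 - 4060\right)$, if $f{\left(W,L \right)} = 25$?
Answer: $-21494360$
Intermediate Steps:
$\left(f{\left(-2,-68 \right)} + 4405\right) \left(\left(-3\right) 264 - 4060\right) = \left(25 + 4405\right) \left(\left(-3\right) 264 - 4060\right) = 4430 \left(-792 - 4060\right) = 4430 \left(-4852\right) = -21494360$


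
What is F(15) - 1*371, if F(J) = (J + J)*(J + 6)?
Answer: 259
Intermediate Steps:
F(J) = 2*J*(6 + J) (F(J) = (2*J)*(6 + J) = 2*J*(6 + J))
F(15) - 1*371 = 2*15*(6 + 15) - 1*371 = 2*15*21 - 371 = 630 - 371 = 259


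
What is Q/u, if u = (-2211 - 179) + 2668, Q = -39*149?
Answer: -5811/278 ≈ -20.903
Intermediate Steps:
Q = -5811
u = 278 (u = -2390 + 2668 = 278)
Q/u = -5811/278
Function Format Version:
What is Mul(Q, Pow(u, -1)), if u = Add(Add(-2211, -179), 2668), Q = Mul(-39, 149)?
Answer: Rational(-5811, 278) ≈ -20.903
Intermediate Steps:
Q = -5811
u = 278 (u = Add(-2390, 2668) = 278)
Mul(Q, Pow(u, -1)) = Mul(-5811, Pow(278, -1)) = Mul(-5811, Rational(1, 278)) = Rational(-5811, 278)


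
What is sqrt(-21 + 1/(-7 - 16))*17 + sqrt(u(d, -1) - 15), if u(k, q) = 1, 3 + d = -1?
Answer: I*(sqrt(14) + 374*sqrt(23)/23) ≈ 81.726*I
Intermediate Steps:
d = -4 (d = -3 - 1 = -4)
sqrt(-21 + 1/(-7 - 16))*17 + sqrt(u(d, -1) - 15) = sqrt(-21 + 1/(-7 - 16))*17 + sqrt(1 - 15) = sqrt(-21 + 1/(-23))*17 + sqrt(-14) = sqrt(-21 - 1/23)*17 + I*sqrt(14) = sqrt(-484/23)*17 + I*sqrt(14) = (22*I*sqrt(23)/23)*17 + I*sqrt(14) = 374*I*sqrt(23)/23 + I*sqrt(14) = I*sqrt(14) + 374*I*sqrt(23)/23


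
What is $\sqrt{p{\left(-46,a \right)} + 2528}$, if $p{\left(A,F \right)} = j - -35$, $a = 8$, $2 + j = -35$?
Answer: $\sqrt{2526} \approx 50.259$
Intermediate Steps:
$j = -37$ ($j = -2 - 35 = -37$)
$p{\left(A,F \right)} = -2$ ($p{\left(A,F \right)} = -37 - -35 = -37 + 35 = -2$)
$\sqrt{p{\left(-46,a \right)} + 2528} = \sqrt{-2 + 2528} = \sqrt{2526}$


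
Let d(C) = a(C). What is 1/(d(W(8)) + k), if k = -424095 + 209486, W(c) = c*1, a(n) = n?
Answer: -1/214601 ≈ -4.6598e-6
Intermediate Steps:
W(c) = c
d(C) = C
k = -214609
1/(d(W(8)) + k) = 1/(8 - 214609) = 1/(-214601) = -1/214601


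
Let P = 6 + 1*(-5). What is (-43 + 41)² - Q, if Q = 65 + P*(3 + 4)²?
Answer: -110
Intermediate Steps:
P = 1 (P = 6 - 5 = 1)
Q = 114 (Q = 65 + 1*(3 + 4)² = 65 + 1*7² = 65 + 1*49 = 65 + 49 = 114)
(-43 + 41)² - Q = (-43 + 41)² - 1*114 = (-2)² - 114 = 4 - 114 = -110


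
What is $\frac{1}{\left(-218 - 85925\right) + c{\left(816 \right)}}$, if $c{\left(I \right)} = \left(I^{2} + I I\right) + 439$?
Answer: $\frac{1}{1246008} \approx 8.0256 \cdot 10^{-7}$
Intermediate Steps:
$c{\left(I \right)} = 439 + 2 I^{2}$ ($c{\left(I \right)} = \left(I^{2} + I^{2}\right) + 439 = 2 I^{2} + 439 = 439 + 2 I^{2}$)
$\frac{1}{\left(-218 - 85925\right) + c{\left(816 \right)}} = \frac{1}{\left(-218 - 85925\right) + \left(439 + 2 \cdot 816^{2}\right)} = \frac{1}{\left(-218 - 85925\right) + \left(439 + 2 \cdot 665856\right)} = \frac{1}{-86143 + \left(439 + 1331712\right)} = \frac{1}{-86143 + 1332151} = \frac{1}{1246008}$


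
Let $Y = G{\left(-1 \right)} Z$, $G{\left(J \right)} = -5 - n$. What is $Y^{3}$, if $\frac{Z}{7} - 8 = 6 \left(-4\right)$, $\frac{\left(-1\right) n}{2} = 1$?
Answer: $37933056$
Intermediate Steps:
$n = -2$ ($n = \left(-2\right) 1 = -2$)
$G{\left(J \right)} = -3$ ($G{\left(J \right)} = -5 - -2 = -5 + 2 = -3$)
$Z = -112$ ($Z = 56 + 7 \cdot 6 \left(-4\right) = 56 + 7 \left(-24\right) = 56 - 168 = -112$)
$Y = 336$ ($Y = \left(-3\right) \left(-112\right) = 336$)
$Y^{3} = 336^{3} = 37933056$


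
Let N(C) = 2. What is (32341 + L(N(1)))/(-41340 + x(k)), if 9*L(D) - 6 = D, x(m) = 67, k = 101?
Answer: -291077/371457 ≈ -0.78361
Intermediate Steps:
L(D) = ⅔ + D/9
(32341 + L(N(1)))/(-41340 + x(k)) = (32341 + (⅔ + (⅑)*2))/(-41340 + 67) = (32341 + (⅔ + 2/9))/(-41273) = (32341 + 8/9)*(-1/41273) = (291077/9)*(-1/41273) = -291077/371457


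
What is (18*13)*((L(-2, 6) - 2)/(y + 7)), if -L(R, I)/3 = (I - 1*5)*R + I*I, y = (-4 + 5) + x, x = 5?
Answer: -1872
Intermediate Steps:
y = 6 (y = (-4 + 5) + 5 = 1 + 5 = 6)
L(R, I) = -3*I**2 - 3*R*(-5 + I) (L(R, I) = -3*((I - 1*5)*R + I*I) = -3*((I - 5)*R + I**2) = -3*((-5 + I)*R + I**2) = -3*(R*(-5 + I) + I**2) = -3*(I**2 + R*(-5 + I)) = -3*I**2 - 3*R*(-5 + I))
(18*13)*((L(-2, 6) - 2)/(y + 7)) = (18*13)*(((-3*6**2 + 15*(-2) - 3*6*(-2)) - 2)/(6 + 7)) = 234*(((-3*36 - 30 + 36) - 2)/13) = 234*(((-108 - 30 + 36) - 2)*(1/13)) = 234*((-102 - 2)*(1/13)) = 234*(-104*1/13) = 234*(-8) = -1872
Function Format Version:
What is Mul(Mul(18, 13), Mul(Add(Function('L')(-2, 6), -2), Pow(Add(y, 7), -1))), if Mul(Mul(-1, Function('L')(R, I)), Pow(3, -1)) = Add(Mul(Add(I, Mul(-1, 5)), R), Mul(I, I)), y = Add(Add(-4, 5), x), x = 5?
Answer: -1872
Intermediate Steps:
y = 6 (y = Add(Add(-4, 5), 5) = Add(1, 5) = 6)
Function('L')(R, I) = Add(Mul(-3, Pow(I, 2)), Mul(-3, R, Add(-5, I))) (Function('L')(R, I) = Mul(-3, Add(Mul(Add(I, Mul(-1, 5)), R), Mul(I, I))) = Mul(-3, Add(Mul(Add(I, -5), R), Pow(I, 2))) = Mul(-3, Add(Mul(Add(-5, I), R), Pow(I, 2))) = Mul(-3, Add(Mul(R, Add(-5, I)), Pow(I, 2))) = Mul(-3, Add(Pow(I, 2), Mul(R, Add(-5, I)))) = Add(Mul(-3, Pow(I, 2)), Mul(-3, R, Add(-5, I))))
Mul(Mul(18, 13), Mul(Add(Function('L')(-2, 6), -2), Pow(Add(y, 7), -1))) = Mul(Mul(18, 13), Mul(Add(Add(Mul(-3, Pow(6, 2)), Mul(15, -2), Mul(-3, 6, -2)), -2), Pow(Add(6, 7), -1))) = Mul(234, Mul(Add(Add(Mul(-3, 36), -30, 36), -2), Pow(13, -1))) = Mul(234, Mul(Add(Add(-108, -30, 36), -2), Rational(1, 13))) = Mul(234, Mul(Add(-102, -2), Rational(1, 13))) = Mul(234, Mul(-104, Rational(1, 13))) = Mul(234, -8) = -1872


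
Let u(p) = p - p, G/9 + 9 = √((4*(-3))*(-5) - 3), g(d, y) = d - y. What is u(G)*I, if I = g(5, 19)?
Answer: 0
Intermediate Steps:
I = -14 (I = 5 - 1*19 = 5 - 19 = -14)
G = -81 + 9*√57 (G = -81 + 9*√((4*(-3))*(-5) - 3) = -81 + 9*√(-12*(-5) - 3) = -81 + 9*√(60 - 3) = -81 + 9*√57 ≈ -13.051)
u(p) = 0
u(G)*I = 0*(-14) = 0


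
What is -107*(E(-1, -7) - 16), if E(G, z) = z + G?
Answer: 2568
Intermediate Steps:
E(G, z) = G + z
-107*(E(-1, -7) - 16) = -107*((-1 - 7) - 16) = -107*(-8 - 16) = -107*(-24) = 2568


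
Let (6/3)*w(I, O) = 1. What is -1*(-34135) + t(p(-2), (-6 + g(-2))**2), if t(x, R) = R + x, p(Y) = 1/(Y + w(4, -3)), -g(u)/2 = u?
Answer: 102415/3 ≈ 34138.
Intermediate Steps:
w(I, O) = 1/2 (w(I, O) = (1/2)*1 = 1/2)
g(u) = -2*u
p(Y) = 1/(1/2 + Y) (p(Y) = 1/(Y + 1/2) = 1/(1/2 + Y))
-1*(-34135) + t(p(-2), (-6 + g(-2))**2) = -1*(-34135) + ((-6 - 2*(-2))**2 + 2/(1 + 2*(-2))) = 34135 + ((-6 + 4)**2 + 2/(1 - 4)) = 34135 + ((-2)**2 + 2/(-3)) = 34135 + (4 + 2*(-1/3)) = 34135 + (4 - 2/3) = 34135 + 10/3 = 102415/3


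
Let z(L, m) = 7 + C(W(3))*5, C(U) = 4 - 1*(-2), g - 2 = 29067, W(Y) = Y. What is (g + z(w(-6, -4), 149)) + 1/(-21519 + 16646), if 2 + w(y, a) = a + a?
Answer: 141833537/4873 ≈ 29106.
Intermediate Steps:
w(y, a) = -2 + 2*a (w(y, a) = -2 + (a + a) = -2 + 2*a)
g = 29069 (g = 2 + 29067 = 29069)
C(U) = 6 (C(U) = 4 + 2 = 6)
z(L, m) = 37 (z(L, m) = 7 + 6*5 = 7 + 30 = 37)
(g + z(w(-6, -4), 149)) + 1/(-21519 + 16646) = (29069 + 37) + 1/(-21519 + 16646) = 29106 + 1/(-4873) = 29106 - 1/4873 = 141833537/4873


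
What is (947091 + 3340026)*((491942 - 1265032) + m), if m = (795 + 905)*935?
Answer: 3500045189970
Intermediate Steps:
m = 1589500 (m = 1700*935 = 1589500)
(947091 + 3340026)*((491942 - 1265032) + m) = (947091 + 3340026)*((491942 - 1265032) + 1589500) = 4287117*(-773090 + 1589500) = 4287117*816410 = 3500045189970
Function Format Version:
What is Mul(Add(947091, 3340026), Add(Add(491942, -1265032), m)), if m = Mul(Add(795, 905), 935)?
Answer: 3500045189970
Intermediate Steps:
m = 1589500 (m = Mul(1700, 935) = 1589500)
Mul(Add(947091, 3340026), Add(Add(491942, -1265032), m)) = Mul(Add(947091, 3340026), Add(Add(491942, -1265032), 1589500)) = Mul(4287117, Add(-773090, 1589500)) = Mul(4287117, 816410) = 3500045189970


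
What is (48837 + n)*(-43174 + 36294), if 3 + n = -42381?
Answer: -44396640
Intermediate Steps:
n = -42384 (n = -3 - 42381 = -42384)
(48837 + n)*(-43174 + 36294) = (48837 - 42384)*(-43174 + 36294) = 6453*(-6880) = -44396640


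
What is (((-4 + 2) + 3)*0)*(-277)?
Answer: 0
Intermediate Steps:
(((-4 + 2) + 3)*0)*(-277) = ((-2 + 3)*0)*(-277) = (1*0)*(-277) = 0*(-277) = 0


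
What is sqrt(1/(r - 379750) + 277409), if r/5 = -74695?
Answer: 2*sqrt(13007224277994)/13695 ≈ 526.70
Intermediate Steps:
r = -373475 (r = 5*(-74695) = -373475)
sqrt(1/(r - 379750) + 277409) = sqrt(1/(-373475 - 379750) + 277409) = sqrt(1/(-753225) + 277409) = sqrt(-1/753225 + 277409) = sqrt(208951394024/753225) = 2*sqrt(13007224277994)/13695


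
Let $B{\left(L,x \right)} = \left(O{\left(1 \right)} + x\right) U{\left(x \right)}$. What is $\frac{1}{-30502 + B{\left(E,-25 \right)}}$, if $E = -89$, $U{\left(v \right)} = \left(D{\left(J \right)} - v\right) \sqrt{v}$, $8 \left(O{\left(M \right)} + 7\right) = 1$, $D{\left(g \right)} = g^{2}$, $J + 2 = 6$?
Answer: $- \frac{1952128}{62276483881} + \frac{418200 i}{62276483881} \approx -3.1346 \cdot 10^{-5} + 6.7152 \cdot 10^{-6} i$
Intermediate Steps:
$J = 4$ ($J = -2 + 6 = 4$)
$O{\left(M \right)} = - \frac{55}{8}$ ($O{\left(M \right)} = -7 + \frac{1}{8} \cdot 1 = -7 + \frac{1}{8} = - \frac{55}{8}$)
$U{\left(v \right)} = \sqrt{v} \left(16 - v\right)$ ($U{\left(v \right)} = \left(4^{2} - v\right) \sqrt{v} = \left(16 - v\right) \sqrt{v} = \sqrt{v} \left(16 - v\right)$)
$B{\left(L,x \right)} = \sqrt{x} \left(16 - x\right) \left(- \frac{55}{8} + x\right)$ ($B{\left(L,x \right)} = \left(- \frac{55}{8} + x\right) \sqrt{x} \left(16 - x\right) = \sqrt{x} \left(16 - x\right) \left(- \frac{55}{8} + x\right)$)
$\frac{1}{-30502 + B{\left(E,-25 \right)}} = \frac{1}{-30502 - \frac{\sqrt{-25} \left(-55 + 8 \left(-25\right)\right) \left(-16 - 25\right)}{8}} = \frac{1}{-30502 - \frac{1}{8} \cdot 5 i \left(-55 - 200\right) \left(-41\right)} = \frac{1}{-30502 - \frac{1}{8} \cdot 5 i \left(-255\right) \left(-41\right)} = \frac{1}{-30502 - \frac{52275 i}{8}} = \frac{64 \left(-30502 + \frac{52275 i}{8}\right)}{62276483881}$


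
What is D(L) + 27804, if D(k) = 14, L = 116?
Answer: 27818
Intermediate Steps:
D(L) + 27804 = 14 + 27804 = 27818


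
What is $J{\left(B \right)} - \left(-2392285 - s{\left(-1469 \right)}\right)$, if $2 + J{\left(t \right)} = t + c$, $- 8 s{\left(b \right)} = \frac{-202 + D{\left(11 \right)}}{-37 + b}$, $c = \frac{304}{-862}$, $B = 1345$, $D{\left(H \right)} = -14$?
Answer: $\frac{517890061153}{216362} \approx 2.3936 \cdot 10^{6}$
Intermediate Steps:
$c = - \frac{152}{431}$ ($c = 304 \left(- \frac{1}{862}\right) = - \frac{152}{431} \approx -0.35267$)
$s{\left(b \right)} = \frac{27}{-37 + b}$ ($s{\left(b \right)} = - \frac{\left(-202 - 14\right) \frac{1}{-37 + b}}{8} = - \frac{\left(-216\right) \frac{1}{-37 + b}}{8} = \frac{27}{-37 + b}$)
$J{\left(t \right)} = - \frac{1014}{431} + t$ ($J{\left(t \right)} = -2 + \left(t - \frac{152}{431}\right) = -2 + \left(- \frac{152}{431} + t\right) = - \frac{1014}{431} + t$)
$J{\left(B \right)} - \left(-2392285 - s{\left(-1469 \right)}\right) = \left(- \frac{1014}{431} + 1345\right) - \left(-2392285 - \frac{27}{-37 - 1469}\right) = \frac{578681}{431} - \left(-2392285 - \frac{27}{-1506}\right) = \frac{578681}{431} - \left(-2392285 - 27 \left(- \frac{1}{1506}\right)\right) = \frac{578681}{431} - \left(-2392285 - - \frac{9}{502}\right) = \frac{578681}{431} - \left(-2392285 + \frac{9}{502}\right) = \frac{578681}{431} - - \frac{1200927061}{502} = \frac{578681}{431} + \frac{1200927061}{502} = \frac{517890061153}{216362}$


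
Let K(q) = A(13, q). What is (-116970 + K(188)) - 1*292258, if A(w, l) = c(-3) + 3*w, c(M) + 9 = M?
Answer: -409201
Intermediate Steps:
c(M) = -9 + M
A(w, l) = -12 + 3*w (A(w, l) = (-9 - 3) + 3*w = -12 + 3*w)
K(q) = 27 (K(q) = -12 + 3*13 = -12 + 39 = 27)
(-116970 + K(188)) - 1*292258 = (-116970 + 27) - 1*292258 = -116943 - 292258 = -409201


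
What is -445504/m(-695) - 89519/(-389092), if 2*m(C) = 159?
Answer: -346669851215/61865628 ≈ -5603.6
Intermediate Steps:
m(C) = 159/2 (m(C) = (½)*159 = 159/2)
-445504/m(-695) - 89519/(-389092) = -445504/159/2 - 89519/(-389092) = -445504*2/159 - 89519*(-1/389092) = -891008/159 + 89519/389092 = -346669851215/61865628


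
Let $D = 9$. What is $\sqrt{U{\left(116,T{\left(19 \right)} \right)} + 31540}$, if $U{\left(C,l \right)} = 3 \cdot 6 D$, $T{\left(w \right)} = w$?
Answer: $11 \sqrt{262} \approx 178.05$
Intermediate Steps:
$U{\left(C,l \right)} = 162$ ($U{\left(C,l \right)} = 3 \cdot 6 \cdot 9 = 18 \cdot 9 = 162$)
$\sqrt{U{\left(116,T{\left(19 \right)} \right)} + 31540} = \sqrt{162 + 31540} = \sqrt{31702} = 11 \sqrt{262}$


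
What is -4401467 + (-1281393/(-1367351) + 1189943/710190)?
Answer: -4274169665236568567/971079006690 ≈ -4.4015e+6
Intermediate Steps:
-4401467 + (-1281393/(-1367351) + 1189943/710190) = -4401467 + (-1281393*(-1/1367351) + 1189943*(1/710190)) = -4401467 + (1281393/1367351 + 1189943/710190) = -4401467 + 2537102245663/971079006690 = -4274169665236568567/971079006690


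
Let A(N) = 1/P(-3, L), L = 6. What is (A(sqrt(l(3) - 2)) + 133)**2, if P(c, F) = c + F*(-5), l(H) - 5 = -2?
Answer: 19254544/1089 ≈ 17681.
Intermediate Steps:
l(H) = 3 (l(H) = 5 - 2 = 3)
P(c, F) = c - 5*F
A(N) = -1/33 (A(N) = 1/(-3 - 5*6) = 1/(-3 - 30) = 1/(-33) = -1/33)
(A(sqrt(l(3) - 2)) + 133)**2 = (-1/33 + 133)**2 = (4388/33)**2 = 19254544/1089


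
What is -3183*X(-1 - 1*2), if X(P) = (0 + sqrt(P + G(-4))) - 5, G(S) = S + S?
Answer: 15915 - 3183*I*sqrt(11) ≈ 15915.0 - 10557.0*I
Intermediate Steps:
G(S) = 2*S
X(P) = -5 + sqrt(-8 + P) (X(P) = (0 + sqrt(P + 2*(-4))) - 5 = (0 + sqrt(P - 8)) - 5 = (0 + sqrt(-8 + P)) - 5 = sqrt(-8 + P) - 5 = -5 + sqrt(-8 + P))
-3183*X(-1 - 1*2) = -3183*(-5 + sqrt(-8 + (-1 - 1*2))) = -3183*(-5 + sqrt(-8 + (-1 - 2))) = -3183*(-5 + sqrt(-8 - 3)) = -3183*(-5 + sqrt(-11)) = -3183*(-5 + I*sqrt(11)) = 15915 - 3183*I*sqrt(11)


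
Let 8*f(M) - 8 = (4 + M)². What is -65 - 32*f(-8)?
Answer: -161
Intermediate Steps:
f(M) = 1 + (4 + M)²/8
-65 - 32*f(-8) = -65 - 32*(1 + (4 - 8)²/8) = -65 - 32*(1 + (⅛)*(-4)²) = -65 - 32*(1 + (⅛)*16) = -65 - 32*(1 + 2) = -65 - 32*3 = -65 - 96 = -161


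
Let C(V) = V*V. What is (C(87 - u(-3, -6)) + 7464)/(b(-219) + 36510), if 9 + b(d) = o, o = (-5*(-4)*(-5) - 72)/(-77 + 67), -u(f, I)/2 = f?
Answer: 70125/182591 ≈ 0.38406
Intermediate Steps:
u(f, I) = -2*f
o = 86/5 (o = (20*(-5) - 72)/(-10) = (-100 - 72)*(-1/10) = -172*(-1/10) = 86/5 ≈ 17.200)
b(d) = 41/5 (b(d) = -9 + 86/5 = 41/5)
C(V) = V**2
(C(87 - u(-3, -6)) + 7464)/(b(-219) + 36510) = ((87 - (-2)*(-3))**2 + 7464)/(41/5 + 36510) = ((87 - 1*6)**2 + 7464)/(182591/5) = ((87 - 6)**2 + 7464)*(5/182591) = (81**2 + 7464)*(5/182591) = (6561 + 7464)*(5/182591) = 14025*(5/182591) = 70125/182591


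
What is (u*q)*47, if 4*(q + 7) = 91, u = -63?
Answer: -186543/4 ≈ -46636.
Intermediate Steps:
q = 63/4 (q = -7 + (¼)*91 = -7 + 91/4 = 63/4 ≈ 15.750)
(u*q)*47 = -63*63/4*47 = -3969/4*47 = -186543/4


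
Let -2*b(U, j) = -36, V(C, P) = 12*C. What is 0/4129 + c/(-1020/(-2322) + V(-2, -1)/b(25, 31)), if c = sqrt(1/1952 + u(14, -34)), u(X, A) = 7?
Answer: -387*sqrt(1667130)/168848 ≈ -2.9594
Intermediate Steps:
b(U, j) = 18 (b(U, j) = -1/2*(-36) = 18)
c = sqrt(1667130)/488 (c = sqrt(1/1952 + 7) = sqrt(13665/1952) = sqrt(1667130)/488 ≈ 2.6458)
0/4129 + c/(-1020/(-2322) + V(-2, -1)/b(25, 31)) = 0/4129 + (sqrt(1667130)/488)/(-1020/(-2322) + (12*(-2))/18) = 0*(1/4129) + (sqrt(1667130)/488)/(-1020*(-1/2322) - 24*1/18) = 0 + (sqrt(1667130)/488)/(170/387 - 4/3) = 0 + (sqrt(1667130)/488)/(-346/387) = 0 + (sqrt(1667130)/488)*(-387/346) = 0 - 387*sqrt(1667130)/168848 = -387*sqrt(1667130)/168848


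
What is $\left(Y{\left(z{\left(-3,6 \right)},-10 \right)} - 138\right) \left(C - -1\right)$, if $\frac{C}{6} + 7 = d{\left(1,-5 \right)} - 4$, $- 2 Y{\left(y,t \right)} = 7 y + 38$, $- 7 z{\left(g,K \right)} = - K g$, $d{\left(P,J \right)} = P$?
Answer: $8732$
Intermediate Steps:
$z{\left(g,K \right)} = \frac{K g}{7}$ ($z{\left(g,K \right)} = - \frac{- K g}{7} = - \frac{\left(-1\right) K g}{7} = \frac{K g}{7}$)
$Y{\left(y,t \right)} = -19 - \frac{7 y}{2}$ ($Y{\left(y,t \right)} = - \frac{7 y + 38}{2} = - \frac{38 + 7 y}{2} = -19 - \frac{7 y}{2}$)
$C = -60$ ($C = -42 + 6 \left(1 - 4\right) = -42 + 6 \left(-3\right) = -42 - 18 = -60$)
$\left(Y{\left(z{\left(-3,6 \right)},-10 \right)} - 138\right) \left(C - -1\right) = \left(\left(-19 - \frac{7 \cdot \frac{1}{7} \cdot 6 \left(-3\right)}{2}\right) - 138\right) \left(-60 - -1\right) = \left(\left(-19 - -9\right) - 138\right) \left(-60 + 1\right) = \left(\left(-19 + 9\right) - 138\right) \left(-59\right) = \left(-10 - 138\right) \left(-59\right) = \left(-148\right) \left(-59\right) = 8732$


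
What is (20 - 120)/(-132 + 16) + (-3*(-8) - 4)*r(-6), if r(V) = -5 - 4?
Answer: -5195/29 ≈ -179.14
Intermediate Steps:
r(V) = -9
(20 - 120)/(-132 + 16) + (-3*(-8) - 4)*r(-6) = (20 - 120)/(-132 + 16) + (-3*(-8) - 4)*(-9) = -100/(-116) + (24 - 4)*(-9) = -100*(-1/116) + 20*(-9) = 25/29 - 180 = -5195/29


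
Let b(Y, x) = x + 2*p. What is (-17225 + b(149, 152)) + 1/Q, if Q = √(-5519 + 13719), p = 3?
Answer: -17067 + √82/820 ≈ -17067.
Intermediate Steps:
b(Y, x) = 6 + x (b(Y, x) = x + 2*3 = x + 6 = 6 + x)
Q = 10*√82 (Q = √8200 = 10*√82 ≈ 90.554)
(-17225 + b(149, 152)) + 1/Q = (-17225 + (6 + 152)) + 1/(10*√82) = (-17225 + 158) + √82/820 = -17067 + √82/820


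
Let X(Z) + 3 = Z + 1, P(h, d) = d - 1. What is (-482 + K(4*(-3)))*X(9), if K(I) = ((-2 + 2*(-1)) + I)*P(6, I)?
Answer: -1918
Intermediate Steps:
P(h, d) = -1 + d
X(Z) = -2 + Z (X(Z) = -3 + (Z + 1) = -3 + (1 + Z) = -2 + Z)
K(I) = (-1 + I)*(-4 + I) (K(I) = ((-2 + 2*(-1)) + I)*(-1 + I) = ((-2 - 2) + I)*(-1 + I) = (-4 + I)*(-1 + I) = (-1 + I)*(-4 + I))
(-482 + K(4*(-3)))*X(9) = (-482 + (-1 + 4*(-3))*(-4 + 4*(-3)))*(-2 + 9) = (-482 + (-1 - 12)*(-4 - 12))*7 = (-482 - 13*(-16))*7 = (-482 + 208)*7 = -274*7 = -1918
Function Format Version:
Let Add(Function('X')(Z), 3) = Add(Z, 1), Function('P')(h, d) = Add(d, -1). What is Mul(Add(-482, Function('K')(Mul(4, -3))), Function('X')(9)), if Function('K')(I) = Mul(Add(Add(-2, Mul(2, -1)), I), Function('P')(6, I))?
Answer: -1918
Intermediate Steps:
Function('P')(h, d) = Add(-1, d)
Function('X')(Z) = Add(-2, Z) (Function('X')(Z) = Add(-3, Add(Z, 1)) = Add(-3, Add(1, Z)) = Add(-2, Z))
Function('K')(I) = Mul(Add(-1, I), Add(-4, I)) (Function('K')(I) = Mul(Add(Add(-2, Mul(2, -1)), I), Add(-1, I)) = Mul(Add(Add(-2, -2), I), Add(-1, I)) = Mul(Add(-4, I), Add(-1, I)) = Mul(Add(-1, I), Add(-4, I)))
Mul(Add(-482, Function('K')(Mul(4, -3))), Function('X')(9)) = Mul(Add(-482, Mul(Add(-1, Mul(4, -3)), Add(-4, Mul(4, -3)))), Add(-2, 9)) = Mul(Add(-482, Mul(Add(-1, -12), Add(-4, -12))), 7) = Mul(Add(-482, Mul(-13, -16)), 7) = Mul(Add(-482, 208), 7) = Mul(-274, 7) = -1918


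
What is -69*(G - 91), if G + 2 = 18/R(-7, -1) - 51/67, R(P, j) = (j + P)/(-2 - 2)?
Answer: 391851/67 ≈ 5848.5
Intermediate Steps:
R(P, j) = -P/4 - j/4 (R(P, j) = (P + j)/(-4) = (P + j)*(-1/4) = -P/4 - j/4)
G = 418/67 (G = -2 + (18/(-1/4*(-7) - 1/4*(-1)) - 51/67) = -2 + (18/(7/4 + 1/4) - 51*1/67) = -2 + (18/2 - 51/67) = -2 + (18*(1/2) - 51/67) = -2 + (9 - 51/67) = -2 + 552/67 = 418/67 ≈ 6.2388)
-69*(G - 91) = -69*(418/67 - 91) = -69*(-5679/67) = 391851/67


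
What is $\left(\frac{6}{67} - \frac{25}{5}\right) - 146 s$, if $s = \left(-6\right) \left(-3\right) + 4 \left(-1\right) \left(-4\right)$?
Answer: $- \frac{332917}{67} \approx -4968.9$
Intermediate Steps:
$s = 34$ ($s = 18 - -16 = 18 + 16 = 34$)
$\left(\frac{6}{67} - \frac{25}{5}\right) - 146 s = \left(\frac{6}{67} - \frac{25}{5}\right) - 4964 = \left(6 \cdot \frac{1}{67} - 5\right) - 4964 = \left(\frac{6}{67} - 5\right) - 4964 = - \frac{329}{67} - 4964 = - \frac{332917}{67}$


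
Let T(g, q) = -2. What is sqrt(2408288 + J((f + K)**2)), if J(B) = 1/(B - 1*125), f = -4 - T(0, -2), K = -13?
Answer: sqrt(240828801)/10 ≈ 1551.9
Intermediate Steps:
f = -2 (f = -4 - 1*(-2) = -4 + 2 = -2)
J(B) = 1/(-125 + B) (J(B) = 1/(B - 125) = 1/(-125 + B))
sqrt(2408288 + J((f + K)**2)) = sqrt(2408288 + 1/(-125 + (-2 - 13)**2)) = sqrt(2408288 + 1/(-125 + (-15)**2)) = sqrt(2408288 + 1/(-125 + 225)) = sqrt(2408288 + 1/100) = sqrt(240828801/100) = sqrt(240828801)/10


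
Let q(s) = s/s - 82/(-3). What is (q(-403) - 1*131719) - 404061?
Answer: -1607255/3 ≈ -5.3575e+5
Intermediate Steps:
q(s) = 85/3 (q(s) = 1 - 82*(-⅓) = 1 + 82/3 = 85/3)
(q(-403) - 1*131719) - 404061 = (85/3 - 1*131719) - 404061 = (85/3 - 131719) - 404061 = -395072/3 - 404061 = -1607255/3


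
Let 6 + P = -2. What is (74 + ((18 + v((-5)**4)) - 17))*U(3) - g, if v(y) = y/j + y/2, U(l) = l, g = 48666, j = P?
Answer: -381903/8 ≈ -47738.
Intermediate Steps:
P = -8 (P = -6 - 2 = -8)
j = -8
v(y) = 3*y/8 (v(y) = y/(-8) + y/2 = y*(-1/8) + y*(1/2) = -y/8 + y/2 = 3*y/8)
(74 + ((18 + v((-5)**4)) - 17))*U(3) - g = (74 + ((18 + (3/8)*(-5)**4) - 17))*3 - 1*48666 = (74 + ((18 + (3/8)*625) - 17))*3 - 48666 = (74 + ((18 + 1875/8) - 17))*3 - 48666 = (74 + (2019/8 - 17))*3 - 48666 = (74 + 1883/8)*3 - 48666 = (2475/8)*3 - 48666 = 7425/8 - 48666 = -381903/8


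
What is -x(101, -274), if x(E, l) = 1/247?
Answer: -1/247 ≈ -0.0040486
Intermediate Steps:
x(E, l) = 1/247
-x(101, -274) = -1*1/247 = -1/247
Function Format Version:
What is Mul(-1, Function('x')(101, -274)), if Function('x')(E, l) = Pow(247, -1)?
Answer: Rational(-1, 247) ≈ -0.0040486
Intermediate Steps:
Function('x')(E, l) = Rational(1, 247)
Mul(-1, Function('x')(101, -274)) = Mul(-1, Rational(1, 247)) = Rational(-1, 247)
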